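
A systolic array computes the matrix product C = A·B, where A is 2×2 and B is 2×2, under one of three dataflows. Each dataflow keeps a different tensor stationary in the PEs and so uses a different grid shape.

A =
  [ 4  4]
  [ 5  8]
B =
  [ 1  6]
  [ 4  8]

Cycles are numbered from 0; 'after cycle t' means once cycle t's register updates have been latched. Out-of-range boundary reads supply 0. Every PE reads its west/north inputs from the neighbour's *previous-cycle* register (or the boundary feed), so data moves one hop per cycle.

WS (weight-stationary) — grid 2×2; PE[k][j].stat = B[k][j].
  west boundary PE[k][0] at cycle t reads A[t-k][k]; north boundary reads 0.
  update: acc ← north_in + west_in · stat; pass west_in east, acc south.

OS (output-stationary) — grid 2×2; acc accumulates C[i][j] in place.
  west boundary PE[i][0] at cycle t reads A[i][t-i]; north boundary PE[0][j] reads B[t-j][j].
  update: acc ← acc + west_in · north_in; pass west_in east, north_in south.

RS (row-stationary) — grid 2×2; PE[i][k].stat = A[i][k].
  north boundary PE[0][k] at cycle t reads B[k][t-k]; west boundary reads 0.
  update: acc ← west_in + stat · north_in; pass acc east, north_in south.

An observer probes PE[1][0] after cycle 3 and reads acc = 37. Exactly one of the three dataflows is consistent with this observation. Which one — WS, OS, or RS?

dataflow = OS

— WS: 2×2; PE[1][0] trace:
  @0  [1,0]  acc 0  |  →0  ↓0
  @1  [1,0]  acc 20  |  →4  ↓20
  @2  [1,0]  acc 37  |  →8  ↓37
  @3  [1,0]  acc 0  |  →0  ↓0
— OS: 2×2; PE[1][0] trace:
  @0  [1,0]  acc 0  |  →0  ↓0
  @1  [1,0]  acc 5  |  →5  ↓1
  @2  [1,0]  acc 37  |  →8  ↓4
  @3  [1,0]  acc 37  |  →0  ↓0
— RS: 2×2; PE[1][0] trace:
  @0  [1,0]  acc 0  |  →0  ↓0
  @1  [1,0]  acc 5  |  →5  ↓1
  @2  [1,0]  acc 30  |  →30  ↓6
  @3  [1,0]  acc 0  |  →0  ↓0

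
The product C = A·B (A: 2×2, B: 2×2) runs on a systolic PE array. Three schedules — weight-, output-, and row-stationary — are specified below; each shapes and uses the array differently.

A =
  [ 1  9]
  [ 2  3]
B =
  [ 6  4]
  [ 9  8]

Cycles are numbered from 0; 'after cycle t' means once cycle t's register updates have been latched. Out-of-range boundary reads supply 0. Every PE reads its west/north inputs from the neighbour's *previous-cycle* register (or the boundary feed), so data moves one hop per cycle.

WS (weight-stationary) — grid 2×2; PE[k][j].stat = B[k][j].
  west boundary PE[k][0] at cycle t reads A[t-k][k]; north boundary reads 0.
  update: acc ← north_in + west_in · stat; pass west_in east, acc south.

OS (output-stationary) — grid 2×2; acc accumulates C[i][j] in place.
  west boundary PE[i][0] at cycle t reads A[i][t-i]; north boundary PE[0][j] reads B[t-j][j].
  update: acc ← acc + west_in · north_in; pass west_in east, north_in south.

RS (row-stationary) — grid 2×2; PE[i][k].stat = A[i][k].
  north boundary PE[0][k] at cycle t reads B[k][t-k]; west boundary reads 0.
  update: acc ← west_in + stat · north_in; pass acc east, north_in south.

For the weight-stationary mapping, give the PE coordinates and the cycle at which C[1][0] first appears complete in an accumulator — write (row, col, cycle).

WS: C[1][0] accumulates in PE[1][0]:
  step 0 · PE1,0: acc=0; fwd→0 fwd↓0
  step 1 · PE1,0: acc=87; fwd→9 fwd↓87
  step 2 · PE1,0: acc=39; fwd→3 fwd↓39

(row, col, cycle) = (1, 0, 2)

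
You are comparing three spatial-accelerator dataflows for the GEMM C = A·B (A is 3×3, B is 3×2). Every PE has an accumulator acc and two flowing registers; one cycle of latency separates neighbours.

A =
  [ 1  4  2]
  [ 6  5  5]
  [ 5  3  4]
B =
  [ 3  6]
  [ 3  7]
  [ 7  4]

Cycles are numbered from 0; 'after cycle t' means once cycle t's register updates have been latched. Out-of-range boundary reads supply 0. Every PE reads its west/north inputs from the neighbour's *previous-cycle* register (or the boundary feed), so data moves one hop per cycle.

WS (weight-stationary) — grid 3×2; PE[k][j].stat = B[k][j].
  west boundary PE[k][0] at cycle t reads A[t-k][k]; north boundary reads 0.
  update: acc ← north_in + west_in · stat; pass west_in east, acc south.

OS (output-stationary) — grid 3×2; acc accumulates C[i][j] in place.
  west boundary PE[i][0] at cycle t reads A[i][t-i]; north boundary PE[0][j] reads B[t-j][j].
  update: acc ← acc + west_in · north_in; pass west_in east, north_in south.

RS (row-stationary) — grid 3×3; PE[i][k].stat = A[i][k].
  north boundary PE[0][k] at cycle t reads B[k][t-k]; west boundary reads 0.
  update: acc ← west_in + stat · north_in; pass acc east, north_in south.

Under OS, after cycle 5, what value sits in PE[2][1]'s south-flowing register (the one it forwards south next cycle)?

register = 4

OS 3×2: PE[2][1] cycle-by-cycle (with neighbour feeds):
  [0] (1,1) acc=0 (h:0 v:0)
  [0] (2,0) acc=0 (h:0 v:0)
  [0] (2,1) acc=0 (h:0 v:0)
  [1] (1,1) acc=0 (h:0 v:0)
  [1] (2,0) acc=0 (h:0 v:0)
  [1] (2,1) acc=0 (h:0 v:0)
  [2] (1,1) acc=36 (h:6 v:6)
  [2] (2,0) acc=15 (h:5 v:3)
  [2] (2,1) acc=0 (h:0 v:0)
  [3] (1,1) acc=71 (h:5 v:7)
  [3] (2,0) acc=24 (h:3 v:3)
  [3] (2,1) acc=30 (h:5 v:6)
  [4] (1,1) acc=91 (h:5 v:4)
  [4] (2,0) acc=52 (h:4 v:7)
  [4] (2,1) acc=51 (h:3 v:7)
  [5] (1,1) acc=91 (h:0 v:0)
  [5] (2,0) acc=52 (h:0 v:0)
  [5] (2,1) acc=67 (h:4 v:4)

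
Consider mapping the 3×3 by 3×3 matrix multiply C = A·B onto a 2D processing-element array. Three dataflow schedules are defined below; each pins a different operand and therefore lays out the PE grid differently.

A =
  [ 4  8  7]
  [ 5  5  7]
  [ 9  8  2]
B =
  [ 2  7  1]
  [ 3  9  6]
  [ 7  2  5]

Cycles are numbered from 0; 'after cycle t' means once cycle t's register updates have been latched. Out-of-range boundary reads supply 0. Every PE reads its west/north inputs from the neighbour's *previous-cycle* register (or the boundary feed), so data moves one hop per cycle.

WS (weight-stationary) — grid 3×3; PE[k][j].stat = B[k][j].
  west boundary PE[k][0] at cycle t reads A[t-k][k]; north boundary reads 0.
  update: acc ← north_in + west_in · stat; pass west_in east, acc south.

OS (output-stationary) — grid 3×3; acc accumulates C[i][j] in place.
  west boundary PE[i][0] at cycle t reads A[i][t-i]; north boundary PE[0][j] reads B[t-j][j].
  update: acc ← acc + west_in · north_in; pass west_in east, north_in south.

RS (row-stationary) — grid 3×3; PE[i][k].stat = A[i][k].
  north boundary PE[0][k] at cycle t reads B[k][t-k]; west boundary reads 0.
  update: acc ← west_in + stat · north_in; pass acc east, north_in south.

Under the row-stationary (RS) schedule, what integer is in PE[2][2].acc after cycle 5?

RS (3×3). Following PE[2][2] plus its west/north inputs:
  c0 r1c2: 0 / 0 / 0
  c0 r2c1: 0 / 0 / 0
  c0 r2c2: 0 / 0 / 0
  c1 r1c2: 0 / 0 / 0
  c1 r2c1: 0 / 0 / 0
  c1 r2c2: 0 / 0 / 0
  c2 r1c2: 0 / 0 / 0
  c2 r2c1: 0 / 0 / 0
  c2 r2c2: 0 / 0 / 0
  c3 r1c2: 74 / 74 / 7
  c3 r2c1: 42 / 42 / 3
  c3 r2c2: 0 / 0 / 0
  c4 r1c2: 94 / 94 / 2
  c4 r2c1: 135 / 135 / 9
  c4 r2c2: 56 / 56 / 7
  c5 r1c2: 70 / 70 / 5
  c5 r2c1: 57 / 57 / 6
  c5 r2c2: 139 / 139 / 2

PE[2][2].acc = 139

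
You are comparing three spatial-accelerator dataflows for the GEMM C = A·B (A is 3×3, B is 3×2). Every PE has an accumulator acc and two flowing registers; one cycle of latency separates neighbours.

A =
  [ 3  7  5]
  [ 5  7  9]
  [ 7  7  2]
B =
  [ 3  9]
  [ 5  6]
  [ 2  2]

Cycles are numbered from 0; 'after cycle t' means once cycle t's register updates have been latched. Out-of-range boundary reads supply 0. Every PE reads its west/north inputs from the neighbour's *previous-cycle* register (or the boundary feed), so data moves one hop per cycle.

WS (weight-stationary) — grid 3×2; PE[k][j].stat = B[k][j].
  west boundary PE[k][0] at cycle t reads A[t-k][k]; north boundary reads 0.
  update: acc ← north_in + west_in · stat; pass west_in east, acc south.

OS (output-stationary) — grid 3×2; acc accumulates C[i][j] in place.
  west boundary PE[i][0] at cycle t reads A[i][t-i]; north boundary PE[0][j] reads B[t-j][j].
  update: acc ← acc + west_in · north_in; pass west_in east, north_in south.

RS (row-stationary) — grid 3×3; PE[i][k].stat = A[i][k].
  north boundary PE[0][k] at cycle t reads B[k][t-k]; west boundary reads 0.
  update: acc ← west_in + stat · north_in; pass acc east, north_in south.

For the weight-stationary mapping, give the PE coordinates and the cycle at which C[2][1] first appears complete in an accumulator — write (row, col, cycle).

WS: C[2][1] accumulates in PE[2][1]:
  after 0 — PE[2][1] acc=0, pass-E 0, pass-S 0
  after 1 — PE[2][1] acc=0, pass-E 0, pass-S 0
  after 2 — PE[2][1] acc=0, pass-E 0, pass-S 0
  after 3 — PE[2][1] acc=79, pass-E 5, pass-S 79
  after 4 — PE[2][1] acc=105, pass-E 9, pass-S 105
  after 5 — PE[2][1] acc=109, pass-E 2, pass-S 109

(row, col, cycle) = (2, 1, 5)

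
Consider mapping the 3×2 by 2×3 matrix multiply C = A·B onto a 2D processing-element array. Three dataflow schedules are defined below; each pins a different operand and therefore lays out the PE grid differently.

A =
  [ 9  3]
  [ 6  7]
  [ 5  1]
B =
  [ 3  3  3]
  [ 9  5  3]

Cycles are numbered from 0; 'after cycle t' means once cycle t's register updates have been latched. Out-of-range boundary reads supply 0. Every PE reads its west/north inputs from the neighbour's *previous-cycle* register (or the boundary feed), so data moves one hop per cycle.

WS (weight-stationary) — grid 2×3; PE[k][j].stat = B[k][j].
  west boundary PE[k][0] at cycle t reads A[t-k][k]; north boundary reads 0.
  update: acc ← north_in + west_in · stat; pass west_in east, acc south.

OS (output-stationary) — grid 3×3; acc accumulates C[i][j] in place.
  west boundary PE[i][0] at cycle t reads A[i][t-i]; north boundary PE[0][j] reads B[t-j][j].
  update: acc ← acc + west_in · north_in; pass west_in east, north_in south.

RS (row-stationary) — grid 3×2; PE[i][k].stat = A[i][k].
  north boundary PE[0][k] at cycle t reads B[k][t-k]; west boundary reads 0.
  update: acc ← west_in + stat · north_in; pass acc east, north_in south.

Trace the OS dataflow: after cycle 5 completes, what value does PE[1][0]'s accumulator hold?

PE[1][0].acc = 81

Tracing OS — 3×3 array, target PE[1][0]:
  c0 r0c0: 27 / 9 / 3
  c0 r1c0: 0 / 0 / 0
  c1 r0c0: 54 / 3 / 9
  c1 r1c0: 18 / 6 / 3
  c2 r0c0: 54 / 0 / 0
  c2 r1c0: 81 / 7 / 9
  c3 r0c0: 54 / 0 / 0
  c3 r1c0: 81 / 0 / 0
  c4 r0c0: 54 / 0 / 0
  c4 r1c0: 81 / 0 / 0
  c5 r0c0: 54 / 0 / 0
  c5 r1c0: 81 / 0 / 0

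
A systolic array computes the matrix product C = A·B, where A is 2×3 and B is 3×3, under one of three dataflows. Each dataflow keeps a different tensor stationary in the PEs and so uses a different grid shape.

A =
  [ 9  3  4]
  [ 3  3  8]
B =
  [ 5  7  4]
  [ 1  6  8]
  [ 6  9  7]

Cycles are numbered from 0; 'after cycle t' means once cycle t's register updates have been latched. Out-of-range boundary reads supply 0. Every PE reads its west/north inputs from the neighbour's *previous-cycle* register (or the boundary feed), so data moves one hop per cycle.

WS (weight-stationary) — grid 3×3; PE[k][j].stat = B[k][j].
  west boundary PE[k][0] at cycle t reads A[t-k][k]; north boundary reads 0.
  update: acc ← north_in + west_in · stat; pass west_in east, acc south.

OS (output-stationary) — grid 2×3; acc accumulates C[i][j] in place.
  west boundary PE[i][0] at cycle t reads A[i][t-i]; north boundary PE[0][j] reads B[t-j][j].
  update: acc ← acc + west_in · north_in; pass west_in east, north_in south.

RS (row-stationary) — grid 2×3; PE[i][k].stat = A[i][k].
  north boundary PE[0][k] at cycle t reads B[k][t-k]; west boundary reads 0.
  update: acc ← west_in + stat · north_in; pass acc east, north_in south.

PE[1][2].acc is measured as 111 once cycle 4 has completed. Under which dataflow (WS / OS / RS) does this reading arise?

WS [3×3] PE[1][2] across cycles:
  [0] (1,2) acc=0 (h:0 v:0)
  [1] (1,2) acc=0 (h:0 v:0)
  [2] (1,2) acc=0 (h:0 v:0)
  [3] (1,2) acc=60 (h:3 v:60)
  [4] (1,2) acc=36 (h:3 v:36)
OS [2×3] PE[1][2] across cycles:
  [0] (1,2) acc=0 (h:0 v:0)
  [1] (1,2) acc=0 (h:0 v:0)
  [2] (1,2) acc=0 (h:0 v:0)
  [3] (1,2) acc=12 (h:3 v:4)
  [4] (1,2) acc=36 (h:3 v:8)
RS [2×3] PE[1][2] across cycles:
  [0] (1,2) acc=0 (h:0 v:0)
  [1] (1,2) acc=0 (h:0 v:0)
  [2] (1,2) acc=0 (h:0 v:0)
  [3] (1,2) acc=66 (h:66 v:6)
  [4] (1,2) acc=111 (h:111 v:9)

dataflow = RS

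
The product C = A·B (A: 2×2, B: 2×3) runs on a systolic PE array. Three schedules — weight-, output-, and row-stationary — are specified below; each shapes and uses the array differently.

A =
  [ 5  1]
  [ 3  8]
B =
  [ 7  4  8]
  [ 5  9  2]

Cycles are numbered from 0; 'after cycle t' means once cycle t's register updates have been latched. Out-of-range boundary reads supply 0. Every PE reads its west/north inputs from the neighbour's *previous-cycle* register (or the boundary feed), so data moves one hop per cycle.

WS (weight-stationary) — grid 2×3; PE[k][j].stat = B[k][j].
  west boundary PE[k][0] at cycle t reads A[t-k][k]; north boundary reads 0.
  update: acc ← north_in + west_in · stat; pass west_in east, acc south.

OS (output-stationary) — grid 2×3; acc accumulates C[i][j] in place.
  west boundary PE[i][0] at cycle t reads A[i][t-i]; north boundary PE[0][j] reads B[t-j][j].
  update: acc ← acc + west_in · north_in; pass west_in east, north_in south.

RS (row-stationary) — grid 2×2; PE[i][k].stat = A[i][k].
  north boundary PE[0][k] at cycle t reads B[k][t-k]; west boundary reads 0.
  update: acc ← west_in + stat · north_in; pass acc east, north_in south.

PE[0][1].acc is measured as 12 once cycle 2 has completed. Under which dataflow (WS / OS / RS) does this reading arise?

— WS: 2×3; PE[0][1] trace:
  @0  [0,1]  acc 0  |  →0  ↓0
  @1  [0,1]  acc 20  |  →5  ↓20
  @2  [0,1]  acc 12  |  →3  ↓12
— OS: 2×3; PE[0][1] trace:
  @0  [0,1]  acc 0  |  →0  ↓0
  @1  [0,1]  acc 20  |  →5  ↓4
  @2  [0,1]  acc 29  |  →1  ↓9
— RS: 2×2; PE[0][1] trace:
  @0  [0,1]  acc 0  |  →0  ↓0
  @1  [0,1]  acc 40  |  →40  ↓5
  @2  [0,1]  acc 29  |  →29  ↓9

dataflow = WS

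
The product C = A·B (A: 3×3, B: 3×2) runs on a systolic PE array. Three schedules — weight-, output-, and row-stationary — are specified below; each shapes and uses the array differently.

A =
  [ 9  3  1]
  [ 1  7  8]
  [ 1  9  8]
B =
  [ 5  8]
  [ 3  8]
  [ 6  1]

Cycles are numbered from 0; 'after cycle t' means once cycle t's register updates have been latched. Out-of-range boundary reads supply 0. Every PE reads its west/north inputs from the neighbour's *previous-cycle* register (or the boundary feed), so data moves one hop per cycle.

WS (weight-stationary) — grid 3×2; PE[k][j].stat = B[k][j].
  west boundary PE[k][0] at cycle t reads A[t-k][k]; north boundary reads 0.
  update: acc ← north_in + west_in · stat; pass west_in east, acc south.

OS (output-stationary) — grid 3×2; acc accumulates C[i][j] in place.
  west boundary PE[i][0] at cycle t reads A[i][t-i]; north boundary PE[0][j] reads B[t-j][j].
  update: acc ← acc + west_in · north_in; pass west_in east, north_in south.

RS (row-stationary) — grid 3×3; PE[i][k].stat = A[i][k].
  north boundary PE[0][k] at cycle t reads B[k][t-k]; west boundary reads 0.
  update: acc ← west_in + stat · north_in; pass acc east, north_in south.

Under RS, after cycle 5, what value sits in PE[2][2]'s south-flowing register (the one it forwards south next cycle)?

RS (3×3). Following PE[2][2] plus its west/north inputs:
  t=0 PE[1][2]: acc=0 h=0 v=0
  t=0 PE[2][1]: acc=0 h=0 v=0
  t=0 PE[2][2]: acc=0 h=0 v=0
  t=1 PE[1][2]: acc=0 h=0 v=0
  t=1 PE[2][1]: acc=0 h=0 v=0
  t=1 PE[2][2]: acc=0 h=0 v=0
  t=2 PE[1][2]: acc=0 h=0 v=0
  t=2 PE[2][1]: acc=0 h=0 v=0
  t=2 PE[2][2]: acc=0 h=0 v=0
  t=3 PE[1][2]: acc=74 h=74 v=6
  t=3 PE[2][1]: acc=32 h=32 v=3
  t=3 PE[2][2]: acc=0 h=0 v=0
  t=4 PE[1][2]: acc=72 h=72 v=1
  t=4 PE[2][1]: acc=80 h=80 v=8
  t=4 PE[2][2]: acc=80 h=80 v=6
  t=5 PE[1][2]: acc=0 h=0 v=0
  t=5 PE[2][1]: acc=0 h=0 v=0
  t=5 PE[2][2]: acc=88 h=88 v=1

register = 1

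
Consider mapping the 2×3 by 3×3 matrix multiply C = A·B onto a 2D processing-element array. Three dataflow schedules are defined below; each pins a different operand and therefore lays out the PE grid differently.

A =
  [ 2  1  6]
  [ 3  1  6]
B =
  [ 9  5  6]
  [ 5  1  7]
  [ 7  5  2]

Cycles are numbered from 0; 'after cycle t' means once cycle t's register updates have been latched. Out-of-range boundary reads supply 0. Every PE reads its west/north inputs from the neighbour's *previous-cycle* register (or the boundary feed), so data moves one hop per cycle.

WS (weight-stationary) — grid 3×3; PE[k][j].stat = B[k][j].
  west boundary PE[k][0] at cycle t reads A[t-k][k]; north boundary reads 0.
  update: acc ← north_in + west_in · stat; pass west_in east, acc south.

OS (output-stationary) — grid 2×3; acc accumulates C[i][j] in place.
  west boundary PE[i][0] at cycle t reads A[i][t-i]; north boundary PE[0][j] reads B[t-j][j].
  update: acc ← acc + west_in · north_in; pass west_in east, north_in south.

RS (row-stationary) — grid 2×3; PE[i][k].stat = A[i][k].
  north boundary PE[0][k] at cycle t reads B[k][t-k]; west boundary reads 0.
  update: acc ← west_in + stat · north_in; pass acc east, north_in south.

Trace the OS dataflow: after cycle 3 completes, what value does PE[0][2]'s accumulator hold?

OS on a 2×3 grid — tracing PE[0][2] and its feeders:
  t=0 PE[0][1]: acc=0 h=0 v=0
  t=0 PE[0][2]: acc=0 h=0 v=0
  t=1 PE[0][1]: acc=10 h=2 v=5
  t=1 PE[0][2]: acc=0 h=0 v=0
  t=2 PE[0][1]: acc=11 h=1 v=1
  t=2 PE[0][2]: acc=12 h=2 v=6
  t=3 PE[0][1]: acc=41 h=6 v=5
  t=3 PE[0][2]: acc=19 h=1 v=7

PE[0][2].acc = 19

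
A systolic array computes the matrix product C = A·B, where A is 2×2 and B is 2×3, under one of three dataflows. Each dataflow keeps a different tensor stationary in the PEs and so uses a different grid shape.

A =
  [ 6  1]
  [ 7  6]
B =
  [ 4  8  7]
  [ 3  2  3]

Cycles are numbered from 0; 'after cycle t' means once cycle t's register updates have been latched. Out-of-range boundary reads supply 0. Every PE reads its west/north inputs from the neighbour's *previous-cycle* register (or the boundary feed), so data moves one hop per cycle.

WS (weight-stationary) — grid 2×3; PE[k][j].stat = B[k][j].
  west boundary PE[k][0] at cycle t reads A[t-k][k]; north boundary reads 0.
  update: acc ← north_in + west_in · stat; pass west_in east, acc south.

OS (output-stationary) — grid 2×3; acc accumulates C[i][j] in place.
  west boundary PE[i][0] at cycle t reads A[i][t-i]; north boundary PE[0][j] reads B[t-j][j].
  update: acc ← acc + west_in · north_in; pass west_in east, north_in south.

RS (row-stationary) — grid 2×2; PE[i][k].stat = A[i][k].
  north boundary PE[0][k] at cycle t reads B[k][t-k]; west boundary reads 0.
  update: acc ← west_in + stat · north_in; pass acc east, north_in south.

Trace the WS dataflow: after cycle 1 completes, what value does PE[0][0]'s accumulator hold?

Tracing WS — 2×3 array, target PE[0][0]:
  after 0 — PE[0][0] acc=24, pass-E 6, pass-S 24
  after 1 — PE[0][0] acc=28, pass-E 7, pass-S 28

PE[0][0].acc = 28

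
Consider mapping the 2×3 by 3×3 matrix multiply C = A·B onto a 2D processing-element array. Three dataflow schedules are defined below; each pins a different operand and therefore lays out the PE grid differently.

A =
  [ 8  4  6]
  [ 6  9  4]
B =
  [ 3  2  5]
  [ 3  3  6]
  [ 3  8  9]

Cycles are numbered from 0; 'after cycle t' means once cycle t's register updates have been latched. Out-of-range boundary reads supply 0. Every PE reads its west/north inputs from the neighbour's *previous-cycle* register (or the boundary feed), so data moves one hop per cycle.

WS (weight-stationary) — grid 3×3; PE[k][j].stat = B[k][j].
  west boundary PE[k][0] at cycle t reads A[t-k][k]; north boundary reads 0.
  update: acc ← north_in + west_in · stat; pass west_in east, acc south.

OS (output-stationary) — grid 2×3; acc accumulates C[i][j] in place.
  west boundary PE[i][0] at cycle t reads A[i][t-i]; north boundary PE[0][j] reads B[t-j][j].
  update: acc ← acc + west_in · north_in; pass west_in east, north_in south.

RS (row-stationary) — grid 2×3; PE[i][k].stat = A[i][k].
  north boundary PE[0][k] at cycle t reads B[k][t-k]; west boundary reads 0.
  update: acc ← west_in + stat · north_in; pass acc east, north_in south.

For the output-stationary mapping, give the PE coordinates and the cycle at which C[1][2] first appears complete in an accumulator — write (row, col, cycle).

(row, col, cycle) = (1, 2, 5)

OS: C[1][2] accumulates in PE[1][2]:
  t=0 PE[1][2]: acc=0 h=0 v=0
  t=1 PE[1][2]: acc=0 h=0 v=0
  t=2 PE[1][2]: acc=0 h=0 v=0
  t=3 PE[1][2]: acc=30 h=6 v=5
  t=4 PE[1][2]: acc=84 h=9 v=6
  t=5 PE[1][2]: acc=120 h=4 v=9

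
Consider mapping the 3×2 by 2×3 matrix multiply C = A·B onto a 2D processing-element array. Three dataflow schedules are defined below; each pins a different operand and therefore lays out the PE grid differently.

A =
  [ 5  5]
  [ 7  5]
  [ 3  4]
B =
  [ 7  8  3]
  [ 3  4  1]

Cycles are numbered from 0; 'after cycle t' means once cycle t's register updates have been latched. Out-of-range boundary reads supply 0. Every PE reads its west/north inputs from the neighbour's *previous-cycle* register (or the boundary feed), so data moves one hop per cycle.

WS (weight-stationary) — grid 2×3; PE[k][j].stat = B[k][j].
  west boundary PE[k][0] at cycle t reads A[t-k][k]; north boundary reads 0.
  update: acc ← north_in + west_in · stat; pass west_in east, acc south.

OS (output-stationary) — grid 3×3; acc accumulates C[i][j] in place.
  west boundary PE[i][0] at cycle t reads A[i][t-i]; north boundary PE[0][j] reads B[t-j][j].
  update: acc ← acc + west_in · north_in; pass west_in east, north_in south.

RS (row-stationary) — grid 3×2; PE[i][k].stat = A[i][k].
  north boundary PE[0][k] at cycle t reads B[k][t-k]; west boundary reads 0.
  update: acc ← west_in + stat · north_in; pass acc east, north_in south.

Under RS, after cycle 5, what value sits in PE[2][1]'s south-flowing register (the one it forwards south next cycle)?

register = 1

RS 3×2: PE[2][1] cycle-by-cycle (with neighbour feeds):
  @0  [1,1]  acc 0  |  →0  ↓0
  @0  [2,0]  acc 0  |  →0  ↓0
  @0  [2,1]  acc 0  |  →0  ↓0
  @1  [1,1]  acc 0  |  →0  ↓0
  @1  [2,0]  acc 0  |  →0  ↓0
  @1  [2,1]  acc 0  |  →0  ↓0
  @2  [1,1]  acc 64  |  →64  ↓3
  @2  [2,0]  acc 21  |  →21  ↓7
  @2  [2,1]  acc 0  |  →0  ↓0
  @3  [1,1]  acc 76  |  →76  ↓4
  @3  [2,0]  acc 24  |  →24  ↓8
  @3  [2,1]  acc 33  |  →33  ↓3
  @4  [1,1]  acc 26  |  →26  ↓1
  @4  [2,0]  acc 9  |  →9  ↓3
  @4  [2,1]  acc 40  |  →40  ↓4
  @5  [1,1]  acc 0  |  →0  ↓0
  @5  [2,0]  acc 0  |  →0  ↓0
  @5  [2,1]  acc 13  |  →13  ↓1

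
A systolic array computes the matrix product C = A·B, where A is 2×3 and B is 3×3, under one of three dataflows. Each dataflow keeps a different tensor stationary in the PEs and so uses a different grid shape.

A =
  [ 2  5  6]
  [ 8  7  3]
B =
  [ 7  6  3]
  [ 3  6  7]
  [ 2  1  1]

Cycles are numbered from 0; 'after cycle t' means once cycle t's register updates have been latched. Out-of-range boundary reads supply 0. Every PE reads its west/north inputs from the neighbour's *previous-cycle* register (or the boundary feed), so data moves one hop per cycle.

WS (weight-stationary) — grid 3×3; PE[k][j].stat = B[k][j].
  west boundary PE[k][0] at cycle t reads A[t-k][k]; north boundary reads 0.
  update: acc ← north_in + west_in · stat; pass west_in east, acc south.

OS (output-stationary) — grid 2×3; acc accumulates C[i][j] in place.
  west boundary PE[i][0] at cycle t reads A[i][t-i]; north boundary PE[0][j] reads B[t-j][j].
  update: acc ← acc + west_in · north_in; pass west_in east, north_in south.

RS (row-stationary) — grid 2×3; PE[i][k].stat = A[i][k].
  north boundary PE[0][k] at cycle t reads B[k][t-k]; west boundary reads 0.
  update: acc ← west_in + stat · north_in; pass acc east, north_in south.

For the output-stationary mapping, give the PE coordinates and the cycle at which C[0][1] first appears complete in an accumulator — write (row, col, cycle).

(row, col, cycle) = (0, 1, 3)

OS — PE[0][1] is where C[0][1] collects:
  step 0 · PE0,1: acc=0; fwd→0 fwd↓0
  step 1 · PE0,1: acc=12; fwd→2 fwd↓6
  step 2 · PE0,1: acc=42; fwd→5 fwd↓6
  step 3 · PE0,1: acc=48; fwd→6 fwd↓1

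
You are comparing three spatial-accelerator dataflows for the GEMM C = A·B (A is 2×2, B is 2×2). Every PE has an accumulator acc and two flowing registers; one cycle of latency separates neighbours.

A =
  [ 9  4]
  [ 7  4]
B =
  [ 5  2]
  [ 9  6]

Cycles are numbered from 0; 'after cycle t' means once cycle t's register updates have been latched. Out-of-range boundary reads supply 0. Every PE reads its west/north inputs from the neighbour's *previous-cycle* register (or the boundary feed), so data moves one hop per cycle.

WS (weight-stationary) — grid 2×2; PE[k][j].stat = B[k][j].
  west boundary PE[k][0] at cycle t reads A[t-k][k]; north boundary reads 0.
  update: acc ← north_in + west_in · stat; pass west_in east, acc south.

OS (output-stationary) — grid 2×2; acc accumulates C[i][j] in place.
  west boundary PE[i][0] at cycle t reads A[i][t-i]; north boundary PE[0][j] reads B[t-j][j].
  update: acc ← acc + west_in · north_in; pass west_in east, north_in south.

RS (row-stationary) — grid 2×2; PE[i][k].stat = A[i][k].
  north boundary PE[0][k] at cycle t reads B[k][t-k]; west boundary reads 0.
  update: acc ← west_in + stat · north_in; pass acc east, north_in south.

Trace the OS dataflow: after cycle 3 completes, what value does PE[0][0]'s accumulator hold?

Tracing OS — 2×2 array, target PE[0][0]:
  c0 r0c0: 45 / 9 / 5
  c1 r0c0: 81 / 4 / 9
  c2 r0c0: 81 / 0 / 0
  c3 r0c0: 81 / 0 / 0

PE[0][0].acc = 81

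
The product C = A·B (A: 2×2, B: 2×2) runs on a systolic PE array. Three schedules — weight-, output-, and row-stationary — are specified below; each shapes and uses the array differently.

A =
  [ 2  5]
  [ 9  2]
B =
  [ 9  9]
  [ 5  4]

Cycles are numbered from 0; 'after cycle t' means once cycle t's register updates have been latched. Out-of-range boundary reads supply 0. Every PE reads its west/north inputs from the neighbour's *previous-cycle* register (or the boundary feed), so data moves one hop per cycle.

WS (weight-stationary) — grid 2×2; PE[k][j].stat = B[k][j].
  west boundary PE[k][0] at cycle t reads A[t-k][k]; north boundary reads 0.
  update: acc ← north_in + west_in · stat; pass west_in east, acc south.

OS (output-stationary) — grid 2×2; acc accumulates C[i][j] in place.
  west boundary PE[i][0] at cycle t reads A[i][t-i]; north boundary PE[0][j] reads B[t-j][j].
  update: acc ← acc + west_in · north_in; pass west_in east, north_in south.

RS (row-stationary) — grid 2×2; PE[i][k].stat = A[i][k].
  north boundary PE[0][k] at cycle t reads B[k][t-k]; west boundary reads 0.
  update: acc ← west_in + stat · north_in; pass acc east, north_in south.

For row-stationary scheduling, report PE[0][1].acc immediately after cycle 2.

RS 2×2: PE[0][1] cycle-by-cycle (with neighbour feeds):
  after 0 — PE[0][0] acc=18, pass-E 18, pass-S 9
  after 0 — PE[0][1] acc=0, pass-E 0, pass-S 0
  after 1 — PE[0][0] acc=18, pass-E 18, pass-S 9
  after 1 — PE[0][1] acc=43, pass-E 43, pass-S 5
  after 2 — PE[0][0] acc=0, pass-E 0, pass-S 0
  after 2 — PE[0][1] acc=38, pass-E 38, pass-S 4

PE[0][1].acc = 38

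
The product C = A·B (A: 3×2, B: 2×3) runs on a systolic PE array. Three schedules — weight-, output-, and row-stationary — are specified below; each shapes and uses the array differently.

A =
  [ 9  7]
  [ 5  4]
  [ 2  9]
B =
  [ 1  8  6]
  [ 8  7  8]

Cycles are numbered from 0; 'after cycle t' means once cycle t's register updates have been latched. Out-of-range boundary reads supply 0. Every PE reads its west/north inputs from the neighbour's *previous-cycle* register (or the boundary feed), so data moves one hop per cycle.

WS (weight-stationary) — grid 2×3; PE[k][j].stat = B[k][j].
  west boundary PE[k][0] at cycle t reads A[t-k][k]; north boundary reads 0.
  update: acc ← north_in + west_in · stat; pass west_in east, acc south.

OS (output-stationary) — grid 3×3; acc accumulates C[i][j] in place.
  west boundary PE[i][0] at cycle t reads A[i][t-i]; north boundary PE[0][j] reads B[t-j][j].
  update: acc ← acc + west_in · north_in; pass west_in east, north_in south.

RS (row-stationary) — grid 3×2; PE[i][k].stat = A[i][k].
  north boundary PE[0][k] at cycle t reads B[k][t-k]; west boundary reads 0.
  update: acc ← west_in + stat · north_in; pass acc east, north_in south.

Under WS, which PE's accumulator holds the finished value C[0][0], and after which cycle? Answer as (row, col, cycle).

(row, col, cycle) = (1, 0, 1)

Under WS, C[0][0] lands at PE[1][0]:
  @0  [1,0]  acc 0  |  →0  ↓0
  @1  [1,0]  acc 65  |  →7  ↓65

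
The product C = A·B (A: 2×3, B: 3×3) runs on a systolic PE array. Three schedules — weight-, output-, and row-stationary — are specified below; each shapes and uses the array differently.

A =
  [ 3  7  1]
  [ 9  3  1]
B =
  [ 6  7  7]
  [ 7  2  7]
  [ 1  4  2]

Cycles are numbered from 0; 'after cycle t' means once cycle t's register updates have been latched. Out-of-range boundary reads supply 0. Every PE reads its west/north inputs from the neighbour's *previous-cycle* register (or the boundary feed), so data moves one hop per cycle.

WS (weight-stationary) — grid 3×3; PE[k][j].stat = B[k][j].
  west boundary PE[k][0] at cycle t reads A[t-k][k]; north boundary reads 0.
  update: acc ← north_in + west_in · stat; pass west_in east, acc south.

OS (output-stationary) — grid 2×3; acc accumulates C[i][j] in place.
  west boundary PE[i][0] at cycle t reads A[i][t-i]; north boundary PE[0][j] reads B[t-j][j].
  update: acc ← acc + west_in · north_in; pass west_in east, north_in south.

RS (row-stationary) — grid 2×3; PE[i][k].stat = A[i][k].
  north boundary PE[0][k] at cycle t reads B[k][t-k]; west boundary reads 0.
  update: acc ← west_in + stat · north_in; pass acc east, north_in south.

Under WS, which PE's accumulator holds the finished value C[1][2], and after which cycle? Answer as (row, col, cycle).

WS: C[1][2] accumulates in PE[2][2]:
  c0 r2c2: 0 / 0 / 0
  c1 r2c2: 0 / 0 / 0
  c2 r2c2: 0 / 0 / 0
  c3 r2c2: 0 / 0 / 0
  c4 r2c2: 72 / 1 / 72
  c5 r2c2: 86 / 1 / 86

(row, col, cycle) = (2, 2, 5)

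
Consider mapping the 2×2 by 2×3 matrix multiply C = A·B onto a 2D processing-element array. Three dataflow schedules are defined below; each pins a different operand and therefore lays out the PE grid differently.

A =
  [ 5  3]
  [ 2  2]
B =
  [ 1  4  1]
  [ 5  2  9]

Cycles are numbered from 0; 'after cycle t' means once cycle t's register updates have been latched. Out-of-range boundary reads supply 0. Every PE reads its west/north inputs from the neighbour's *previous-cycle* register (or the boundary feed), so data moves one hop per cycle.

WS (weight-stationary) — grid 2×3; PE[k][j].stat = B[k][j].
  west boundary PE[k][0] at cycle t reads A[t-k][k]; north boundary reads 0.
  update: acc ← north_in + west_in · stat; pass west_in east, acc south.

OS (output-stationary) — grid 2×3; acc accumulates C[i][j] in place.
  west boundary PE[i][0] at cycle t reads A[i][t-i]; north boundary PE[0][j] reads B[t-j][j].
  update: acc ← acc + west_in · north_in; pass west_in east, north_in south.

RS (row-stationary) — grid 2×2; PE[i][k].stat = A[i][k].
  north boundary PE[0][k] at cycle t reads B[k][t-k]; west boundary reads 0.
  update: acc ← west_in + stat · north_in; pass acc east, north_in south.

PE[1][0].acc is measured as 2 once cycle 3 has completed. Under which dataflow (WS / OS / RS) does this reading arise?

dataflow = RS

WS [2×3] PE[1][0] across cycles:
  after 0 — PE[1][0] acc=0, pass-E 0, pass-S 0
  after 1 — PE[1][0] acc=20, pass-E 3, pass-S 20
  after 2 — PE[1][0] acc=12, pass-E 2, pass-S 12
  after 3 — PE[1][0] acc=0, pass-E 0, pass-S 0
OS [2×3] PE[1][0] across cycles:
  after 0 — PE[1][0] acc=0, pass-E 0, pass-S 0
  after 1 — PE[1][0] acc=2, pass-E 2, pass-S 1
  after 2 — PE[1][0] acc=12, pass-E 2, pass-S 5
  after 3 — PE[1][0] acc=12, pass-E 0, pass-S 0
RS [2×2] PE[1][0] across cycles:
  after 0 — PE[1][0] acc=0, pass-E 0, pass-S 0
  after 1 — PE[1][0] acc=2, pass-E 2, pass-S 1
  after 2 — PE[1][0] acc=8, pass-E 8, pass-S 4
  after 3 — PE[1][0] acc=2, pass-E 2, pass-S 1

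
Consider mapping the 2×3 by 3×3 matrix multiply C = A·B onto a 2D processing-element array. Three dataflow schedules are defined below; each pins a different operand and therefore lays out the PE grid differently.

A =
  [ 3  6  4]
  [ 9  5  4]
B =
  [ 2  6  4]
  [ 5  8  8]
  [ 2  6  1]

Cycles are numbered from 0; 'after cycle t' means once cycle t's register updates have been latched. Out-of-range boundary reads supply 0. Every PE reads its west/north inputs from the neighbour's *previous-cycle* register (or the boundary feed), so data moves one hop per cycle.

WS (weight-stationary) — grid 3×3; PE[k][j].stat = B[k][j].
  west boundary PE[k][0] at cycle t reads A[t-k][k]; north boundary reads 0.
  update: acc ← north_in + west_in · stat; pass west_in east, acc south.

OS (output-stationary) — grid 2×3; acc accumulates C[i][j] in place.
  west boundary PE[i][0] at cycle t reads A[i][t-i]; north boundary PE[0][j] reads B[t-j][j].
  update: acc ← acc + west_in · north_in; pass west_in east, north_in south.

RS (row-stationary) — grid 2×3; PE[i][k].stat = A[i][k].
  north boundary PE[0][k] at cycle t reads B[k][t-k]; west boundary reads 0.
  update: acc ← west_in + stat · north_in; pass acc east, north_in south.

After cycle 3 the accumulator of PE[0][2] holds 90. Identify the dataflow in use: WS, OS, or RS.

WS (3×3 grid), PE[0][2]:
  c0 r0c2: 0 / 0 / 0
  c1 r0c2: 0 / 0 / 0
  c2 r0c2: 12 / 3 / 12
  c3 r0c2: 36 / 9 / 36
OS (2×3 grid), PE[0][2]:
  c0 r0c2: 0 / 0 / 0
  c1 r0c2: 0 / 0 / 0
  c2 r0c2: 12 / 3 / 4
  c3 r0c2: 60 / 6 / 8
RS (2×3 grid), PE[0][2]:
  c0 r0c2: 0 / 0 / 0
  c1 r0c2: 0 / 0 / 0
  c2 r0c2: 44 / 44 / 2
  c3 r0c2: 90 / 90 / 6

dataflow = RS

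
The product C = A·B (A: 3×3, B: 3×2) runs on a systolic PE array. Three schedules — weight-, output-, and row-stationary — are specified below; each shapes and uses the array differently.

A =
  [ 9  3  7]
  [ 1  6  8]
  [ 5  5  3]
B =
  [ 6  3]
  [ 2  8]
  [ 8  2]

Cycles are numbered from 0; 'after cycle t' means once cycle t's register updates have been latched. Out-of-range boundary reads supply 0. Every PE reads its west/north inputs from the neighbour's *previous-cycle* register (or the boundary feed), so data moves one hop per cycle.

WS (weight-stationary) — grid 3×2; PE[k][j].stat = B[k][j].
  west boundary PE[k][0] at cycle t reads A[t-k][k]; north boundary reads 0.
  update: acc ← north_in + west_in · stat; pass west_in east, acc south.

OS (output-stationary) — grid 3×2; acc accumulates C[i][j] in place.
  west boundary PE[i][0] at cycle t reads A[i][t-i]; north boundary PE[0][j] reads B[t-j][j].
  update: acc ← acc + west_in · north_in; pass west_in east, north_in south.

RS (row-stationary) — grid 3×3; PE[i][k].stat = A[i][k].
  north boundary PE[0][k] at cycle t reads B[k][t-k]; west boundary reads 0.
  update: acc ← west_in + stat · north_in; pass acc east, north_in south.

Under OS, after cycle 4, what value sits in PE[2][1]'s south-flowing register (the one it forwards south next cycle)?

OS 3×2: PE[2][1] cycle-by-cycle (with neighbour feeds):
  [0] (1,1) acc=0 (h:0 v:0)
  [0] (2,0) acc=0 (h:0 v:0)
  [0] (2,1) acc=0 (h:0 v:0)
  [1] (1,1) acc=0 (h:0 v:0)
  [1] (2,0) acc=0 (h:0 v:0)
  [1] (2,1) acc=0 (h:0 v:0)
  [2] (1,1) acc=3 (h:1 v:3)
  [2] (2,0) acc=30 (h:5 v:6)
  [2] (2,1) acc=0 (h:0 v:0)
  [3] (1,1) acc=51 (h:6 v:8)
  [3] (2,0) acc=40 (h:5 v:2)
  [3] (2,1) acc=15 (h:5 v:3)
  [4] (1,1) acc=67 (h:8 v:2)
  [4] (2,0) acc=64 (h:3 v:8)
  [4] (2,1) acc=55 (h:5 v:8)

register = 8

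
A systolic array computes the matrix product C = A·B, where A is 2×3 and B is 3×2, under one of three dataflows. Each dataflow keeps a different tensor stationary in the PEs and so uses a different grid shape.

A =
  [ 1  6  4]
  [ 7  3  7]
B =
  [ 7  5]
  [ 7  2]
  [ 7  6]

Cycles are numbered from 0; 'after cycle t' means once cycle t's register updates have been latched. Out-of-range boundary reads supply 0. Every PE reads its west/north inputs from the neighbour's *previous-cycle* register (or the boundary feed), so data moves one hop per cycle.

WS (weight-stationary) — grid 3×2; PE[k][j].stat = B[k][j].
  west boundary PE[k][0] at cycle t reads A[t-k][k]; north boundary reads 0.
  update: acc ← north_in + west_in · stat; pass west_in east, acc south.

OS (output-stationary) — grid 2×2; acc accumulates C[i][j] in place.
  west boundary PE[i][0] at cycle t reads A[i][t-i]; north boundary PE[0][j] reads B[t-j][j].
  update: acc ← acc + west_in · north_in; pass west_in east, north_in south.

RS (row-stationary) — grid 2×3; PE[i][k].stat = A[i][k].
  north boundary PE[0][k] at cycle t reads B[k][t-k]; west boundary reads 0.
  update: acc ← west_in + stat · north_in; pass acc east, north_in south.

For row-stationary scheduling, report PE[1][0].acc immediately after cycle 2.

Tracing RS — 2×3 array, target PE[1][0]:
  [0] (0,0) acc=7 (h:7 v:7)
  [0] (1,0) acc=0 (h:0 v:0)
  [1] (0,0) acc=5 (h:5 v:5)
  [1] (1,0) acc=49 (h:49 v:7)
  [2] (0,0) acc=0 (h:0 v:0)
  [2] (1,0) acc=35 (h:35 v:5)

PE[1][0].acc = 35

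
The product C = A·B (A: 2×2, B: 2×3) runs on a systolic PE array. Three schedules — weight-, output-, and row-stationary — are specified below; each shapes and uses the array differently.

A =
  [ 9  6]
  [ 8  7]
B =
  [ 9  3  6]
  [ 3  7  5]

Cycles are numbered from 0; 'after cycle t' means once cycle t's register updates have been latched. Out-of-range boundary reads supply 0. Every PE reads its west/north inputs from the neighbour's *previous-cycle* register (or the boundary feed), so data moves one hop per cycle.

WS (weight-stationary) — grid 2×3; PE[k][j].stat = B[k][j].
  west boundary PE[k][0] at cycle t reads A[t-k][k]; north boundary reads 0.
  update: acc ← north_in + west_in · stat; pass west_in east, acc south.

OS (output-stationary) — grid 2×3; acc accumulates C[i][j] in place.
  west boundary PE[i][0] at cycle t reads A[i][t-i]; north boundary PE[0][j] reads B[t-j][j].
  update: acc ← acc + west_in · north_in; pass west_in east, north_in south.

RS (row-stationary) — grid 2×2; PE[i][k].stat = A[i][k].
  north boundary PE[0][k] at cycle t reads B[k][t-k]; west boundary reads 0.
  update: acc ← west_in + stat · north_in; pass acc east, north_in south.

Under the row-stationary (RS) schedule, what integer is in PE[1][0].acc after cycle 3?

PE[1][0].acc = 48

RS (2×2). Following PE[1][0] plus its west/north inputs:
  [0] (0,0) acc=81 (h:81 v:9)
  [0] (1,0) acc=0 (h:0 v:0)
  [1] (0,0) acc=27 (h:27 v:3)
  [1] (1,0) acc=72 (h:72 v:9)
  [2] (0,0) acc=54 (h:54 v:6)
  [2] (1,0) acc=24 (h:24 v:3)
  [3] (0,0) acc=0 (h:0 v:0)
  [3] (1,0) acc=48 (h:48 v:6)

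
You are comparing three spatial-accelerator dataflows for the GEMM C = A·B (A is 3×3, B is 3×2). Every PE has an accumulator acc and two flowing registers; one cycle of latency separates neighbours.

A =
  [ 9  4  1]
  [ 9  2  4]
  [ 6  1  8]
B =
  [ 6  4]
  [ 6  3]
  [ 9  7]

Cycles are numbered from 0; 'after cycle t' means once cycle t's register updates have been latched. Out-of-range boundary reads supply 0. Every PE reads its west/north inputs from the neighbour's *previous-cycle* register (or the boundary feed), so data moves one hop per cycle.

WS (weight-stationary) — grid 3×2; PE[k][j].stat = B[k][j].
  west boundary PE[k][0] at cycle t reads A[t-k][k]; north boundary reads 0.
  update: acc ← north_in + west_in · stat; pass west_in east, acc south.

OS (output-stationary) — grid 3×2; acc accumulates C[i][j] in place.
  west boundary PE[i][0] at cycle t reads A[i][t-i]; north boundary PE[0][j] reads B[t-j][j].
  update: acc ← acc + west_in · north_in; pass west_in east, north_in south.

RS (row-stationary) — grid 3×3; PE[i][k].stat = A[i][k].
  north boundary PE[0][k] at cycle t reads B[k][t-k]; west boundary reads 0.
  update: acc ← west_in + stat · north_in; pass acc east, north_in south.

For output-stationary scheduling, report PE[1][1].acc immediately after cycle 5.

PE[1][1].acc = 70

OS (3×2). Following PE[1][1] plus its west/north inputs:
  step 0 · PE0,1: acc=0; fwd→0 fwd↓0
  step 0 · PE1,0: acc=0; fwd→0 fwd↓0
  step 0 · PE1,1: acc=0; fwd→0 fwd↓0
  step 1 · PE0,1: acc=36; fwd→9 fwd↓4
  step 1 · PE1,0: acc=54; fwd→9 fwd↓6
  step 1 · PE1,1: acc=0; fwd→0 fwd↓0
  step 2 · PE0,1: acc=48; fwd→4 fwd↓3
  step 2 · PE1,0: acc=66; fwd→2 fwd↓6
  step 2 · PE1,1: acc=36; fwd→9 fwd↓4
  step 3 · PE0,1: acc=55; fwd→1 fwd↓7
  step 3 · PE1,0: acc=102; fwd→4 fwd↓9
  step 3 · PE1,1: acc=42; fwd→2 fwd↓3
  step 4 · PE0,1: acc=55; fwd→0 fwd↓0
  step 4 · PE1,0: acc=102; fwd→0 fwd↓0
  step 4 · PE1,1: acc=70; fwd→4 fwd↓7
  step 5 · PE0,1: acc=55; fwd→0 fwd↓0
  step 5 · PE1,0: acc=102; fwd→0 fwd↓0
  step 5 · PE1,1: acc=70; fwd→0 fwd↓0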